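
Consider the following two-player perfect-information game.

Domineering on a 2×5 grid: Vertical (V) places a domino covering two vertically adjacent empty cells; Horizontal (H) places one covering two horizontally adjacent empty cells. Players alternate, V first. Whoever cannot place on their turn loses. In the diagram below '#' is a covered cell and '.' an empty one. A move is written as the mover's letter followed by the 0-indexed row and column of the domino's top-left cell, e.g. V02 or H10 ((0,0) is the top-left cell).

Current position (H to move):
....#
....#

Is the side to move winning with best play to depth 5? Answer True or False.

H winning at [....#/....#]: True

[....#/....#] H move#1: H00:-1/##..#/....#, H01:+1/.##.#/....#*, H02:-1/..###/....#, H10:-1/....#/##..#, H11:+1/....#/.##.#, H12:-1/....#/..###
[.##.#/....#] V move#2: V00:-1/###.#/#...#*, V03:-1/.####/...##
[###.#/#...#] H move#3: H11:-1/###.#/###.#, H12:+1/###.#/#.###*
[###.#/#.###] end (terminal -1, V#4); searched ....#/....# to 5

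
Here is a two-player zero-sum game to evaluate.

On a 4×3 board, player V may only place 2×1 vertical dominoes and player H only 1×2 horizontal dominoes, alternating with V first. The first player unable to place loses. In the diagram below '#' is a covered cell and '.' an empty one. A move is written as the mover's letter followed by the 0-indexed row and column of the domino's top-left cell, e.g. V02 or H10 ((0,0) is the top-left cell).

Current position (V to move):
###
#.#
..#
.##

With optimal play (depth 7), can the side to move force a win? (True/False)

V winning at [###/#.#/..#/.##]: True

p1 V@[###/#.#/..#/.##]: V11[###/###/.##/.##]+1* V20[###/#.#/#.#/###]+1
p2 H@[###/###/.##/.##] terminal -1; root [###/#.#/..#/.##] d7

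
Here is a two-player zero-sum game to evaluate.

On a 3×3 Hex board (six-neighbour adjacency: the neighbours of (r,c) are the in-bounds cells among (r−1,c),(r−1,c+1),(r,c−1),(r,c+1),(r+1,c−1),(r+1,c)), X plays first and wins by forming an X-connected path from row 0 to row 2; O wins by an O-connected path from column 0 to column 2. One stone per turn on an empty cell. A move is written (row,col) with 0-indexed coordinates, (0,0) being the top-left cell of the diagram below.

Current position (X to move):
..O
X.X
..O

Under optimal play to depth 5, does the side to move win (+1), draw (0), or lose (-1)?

ply 1, X at ..O/X.X/..O | (0,0)=-1→X.O/X.X/..O; (0,1)=-1→.XO/X.X/..O; (1,1)=+1→..O/XXX/..O*; (2,0)=+1→..O/X.X/X.O; (2,1)=+1→..O/X.X/.XO
ply 2, O at ..O/XXX/..O | (0,0)=-1→O.O/XXX/..O*; (0,1)=-1→.OO/XXX/..O; (2,0)=-1→..O/XXX/O.O; (2,1)=-1→..O/XXX/.OO
ply 3, X at O.O/XXX/..O | (0,1)=+1→OXO/XXX/..O*; (2,0)=-1→O.O/XXX/X.O; (2,1)=-1→O.O/XXX/.XO
ply 4, O at OXO/XXX/..O | (2,0)=-1→OXO/XXX/O.O*; (2,1)=-1→OXO/XXX/.OO
ply 5, X at OXO/XXX/O.O | (2,1)=+1→OXO/XXX/OXO*
ply 6: OXO/XXX/OXO is terminal -1 (O); from ..O/X.X/..O depth 5

value(..O/X.X/..O, X) = +1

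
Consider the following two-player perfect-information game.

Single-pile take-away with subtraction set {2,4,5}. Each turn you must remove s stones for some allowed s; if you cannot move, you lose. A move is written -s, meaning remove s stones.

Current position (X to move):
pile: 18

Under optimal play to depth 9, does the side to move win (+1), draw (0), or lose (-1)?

ply 1, X at 18 | -2=-1→16; -4=+1→14*; -5=-1→13
ply 2, O at 14 | -2=-1→12*; -4=-1→10; -5=-1→9
ply 3, X at 12 | -2=-1→10; -4=+1→8*; -5=+1→7
ply 4, O at 8 | -2=-1→6*; -4=-1→4; -5=-1→3
ply 5, X at 6 | -2=-1→4; -4=-1→2; -5=+1→1*
ply 6: 1 is terminal -1 (O); from 18 depth 9

value(18, X) = +1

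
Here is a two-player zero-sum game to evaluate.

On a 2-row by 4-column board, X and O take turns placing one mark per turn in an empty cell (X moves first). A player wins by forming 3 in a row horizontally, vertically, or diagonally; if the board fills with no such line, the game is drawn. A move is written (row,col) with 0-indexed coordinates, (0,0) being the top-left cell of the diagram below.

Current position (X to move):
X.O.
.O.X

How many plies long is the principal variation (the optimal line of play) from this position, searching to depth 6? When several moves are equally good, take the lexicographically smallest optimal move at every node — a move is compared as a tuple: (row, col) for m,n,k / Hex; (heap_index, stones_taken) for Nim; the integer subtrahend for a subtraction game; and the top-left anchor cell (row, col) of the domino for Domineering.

PV length from [X.O./.O.X]: 4 plies

p1 X@[X.O./.O.X]: (0,1)[XXO./.O.X]+0* (0,3)[X.OX/.O.X]+0 (1,0)[X.O./XO.X]+0 (1,2)[X.O./.OXX]+0
p2 O@[XXO./.O.X]: (0,3)[XXOO/.O.X]+0* (1,0)[XXO./OO.X]+0 (1,2)[XXO./.OOX]+0
p3 X@[XXOO/.O.X]: (1,0)[XXOO/XO.X]+0* (1,2)[XXOO/.OXX]+0
p4 O@[XXOO/XO.X]: (1,2)[XXOO/XOOX]+0*
p5 X@[XXOO/XOOX] terminal +0; root [X.O./.O.X] d6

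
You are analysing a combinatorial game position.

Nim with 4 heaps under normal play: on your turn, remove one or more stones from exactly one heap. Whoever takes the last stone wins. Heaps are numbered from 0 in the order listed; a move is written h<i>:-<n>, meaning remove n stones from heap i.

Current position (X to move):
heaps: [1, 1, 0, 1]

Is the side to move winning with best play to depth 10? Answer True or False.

[(1,1,0,1)] X move#1: h0:-1:+1/(0,1,0,1)*, h1:-1:+1/(1,0,0,1), h3:-1:+1/(1,1,0,0)
[(0,1,0,1)] O move#2: h1:-1:-1/(0,0,0,1)*, h3:-1:-1/(0,1,0,0)
[(0,0,0,1)] X move#3: h3:-1:+1/(0,0,0,0)*
[(0,0,0,0)] end (terminal -1, O#4); searched (1,1,0,1) to 10

X winning at [(1,1,0,1)]: True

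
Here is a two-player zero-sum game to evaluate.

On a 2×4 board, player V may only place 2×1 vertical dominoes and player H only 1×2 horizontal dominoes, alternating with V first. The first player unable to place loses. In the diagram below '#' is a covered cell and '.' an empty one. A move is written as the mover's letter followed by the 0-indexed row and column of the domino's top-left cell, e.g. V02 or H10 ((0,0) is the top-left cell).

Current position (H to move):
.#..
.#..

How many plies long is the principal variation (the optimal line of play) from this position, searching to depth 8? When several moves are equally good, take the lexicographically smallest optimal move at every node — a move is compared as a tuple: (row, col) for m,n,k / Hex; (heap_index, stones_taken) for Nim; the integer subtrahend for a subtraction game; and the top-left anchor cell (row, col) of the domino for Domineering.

[.#../.#..] H move#1: H02:+1/.###/.#..*, H12:+1/.#../.###
[.###/.#..] V move#2: V00:-1/####/##..*
[####/##..] H move#3: H12:+1/####/####*
[####/####] end (terminal -1, V#4); searched .#../.#.. to 8

PV length from [.#../.#..]: 3 plies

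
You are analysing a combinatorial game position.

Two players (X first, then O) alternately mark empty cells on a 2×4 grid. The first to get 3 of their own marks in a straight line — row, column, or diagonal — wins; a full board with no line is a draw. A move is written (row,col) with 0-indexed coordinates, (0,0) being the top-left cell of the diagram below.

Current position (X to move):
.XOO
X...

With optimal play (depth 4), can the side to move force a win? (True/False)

X winning at [.XOO/X...]: False

p1 X@[.XOO/X...]: (0,0)[XXOO/X...]+0* (1,1)[.XOO/XX..]+0 (1,2)[.XOO/X.X.]+0 (1,3)[.XOO/X..X]+0
p2 O@[XXOO/X...]: (1,1)[XXOO/XO..]+0* (1,2)[XXOO/X.O.]+0 (1,3)[XXOO/X..O]+0
p3 X@[XXOO/XO..]: (1,2)[XXOO/XOX.]+0* (1,3)[XXOO/XO.X]+0
p4 O@[XXOO/XOX.]: (1,3)[XXOO/XOXO]+0*
p5 X@[XXOO/XOXO] terminal +0; root [.XOO/X...] d4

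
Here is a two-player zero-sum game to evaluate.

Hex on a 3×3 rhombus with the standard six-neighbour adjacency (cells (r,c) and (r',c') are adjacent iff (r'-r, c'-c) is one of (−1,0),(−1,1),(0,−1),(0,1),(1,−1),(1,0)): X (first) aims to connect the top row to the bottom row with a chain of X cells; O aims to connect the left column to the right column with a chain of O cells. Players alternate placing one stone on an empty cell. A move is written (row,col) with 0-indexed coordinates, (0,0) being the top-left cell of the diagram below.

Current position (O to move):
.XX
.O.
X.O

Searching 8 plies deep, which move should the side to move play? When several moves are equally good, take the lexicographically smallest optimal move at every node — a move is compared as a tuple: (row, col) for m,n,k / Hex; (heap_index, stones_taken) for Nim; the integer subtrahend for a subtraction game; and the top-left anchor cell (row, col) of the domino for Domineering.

O's best at [.XX/.O./X.O]: (1,0)

ply 1, O at .XX/.O./X.O | (0,0)=-1→OXX/.O./X.O; (1,0)=+1→.XX/OO./X.O*; (1,2)=-1→.XX/.OO/X.O; (2,1)=-1→.XX/.O./XOO
ply 2, X at .XX/OO./X.O | (0,0)=-1→XXX/OO./X.O*; (1,2)=-1→.XX/OOX/X.O; (2,1)=-1→.XX/OO./XXO
ply 3, O at XXX/OO./X.O | (1,2)=+1→XXX/OOO/X.O*; (2,1)=+1→XXX/OO./XOO
ply 4: XXX/OOO/X.O is terminal -1 (X); from .XX/.O./X.O depth 8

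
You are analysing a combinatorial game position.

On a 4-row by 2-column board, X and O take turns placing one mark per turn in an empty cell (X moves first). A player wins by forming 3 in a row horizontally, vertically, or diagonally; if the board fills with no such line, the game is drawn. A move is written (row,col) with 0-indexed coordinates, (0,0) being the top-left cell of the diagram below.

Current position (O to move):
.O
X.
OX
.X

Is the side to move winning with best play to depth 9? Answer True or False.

O winning at [.O/X./OX/.X]: False

ply 1, O at .O/X./OX/.X | (0,0)=-1→OO/X./OX/.X; (1,1)=+0→.O/XO/OX/.X*; (3,0)=-1→.O/X./OX/OX
ply 2, X at .O/XO/OX/.X | (0,0)=+0→XO/XO/OX/.X*; (3,0)=+0→.O/XO/OX/XX
ply 3, O at XO/XO/OX/.X | (3,0)=+0→XO/XO/OX/OX*
ply 4: XO/XO/OX/OX is terminal +0 (X); from .O/X./OX/.X depth 9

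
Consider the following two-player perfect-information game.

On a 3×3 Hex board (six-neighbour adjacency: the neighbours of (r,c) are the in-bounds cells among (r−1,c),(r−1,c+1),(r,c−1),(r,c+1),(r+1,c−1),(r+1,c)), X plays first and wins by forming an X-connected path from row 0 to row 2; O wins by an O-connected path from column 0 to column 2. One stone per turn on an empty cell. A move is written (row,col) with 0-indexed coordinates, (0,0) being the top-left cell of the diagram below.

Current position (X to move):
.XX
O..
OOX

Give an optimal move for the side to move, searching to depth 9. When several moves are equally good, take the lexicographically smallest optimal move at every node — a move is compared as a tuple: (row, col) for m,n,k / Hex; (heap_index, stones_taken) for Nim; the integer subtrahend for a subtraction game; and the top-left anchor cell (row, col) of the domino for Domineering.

[.XX/O../OOX] X move#1: (0,0):-1/XXX/O../OOX, (1,1):-1/.XX/OX./OOX, (1,2):+1/.XX/O.X/OOX*
[.XX/O.X/OOX] end (terminal -1, O#2); searched .XX/O../OOX to 9

X's best at [.XX/O../OOX]: (1,2)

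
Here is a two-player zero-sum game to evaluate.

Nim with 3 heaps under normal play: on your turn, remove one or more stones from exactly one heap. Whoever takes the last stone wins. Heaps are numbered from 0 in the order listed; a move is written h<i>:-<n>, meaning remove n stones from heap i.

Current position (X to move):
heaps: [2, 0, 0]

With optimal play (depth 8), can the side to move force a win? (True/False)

X winning at [(2,0,0)]: True

p1 X@[(2,0,0)]: h0:-1[(1,0,0)]-1 h0:-2[(0,0,0)]+1*
p2 O@[(0,0,0)] terminal -1; root [(2,0,0)] d8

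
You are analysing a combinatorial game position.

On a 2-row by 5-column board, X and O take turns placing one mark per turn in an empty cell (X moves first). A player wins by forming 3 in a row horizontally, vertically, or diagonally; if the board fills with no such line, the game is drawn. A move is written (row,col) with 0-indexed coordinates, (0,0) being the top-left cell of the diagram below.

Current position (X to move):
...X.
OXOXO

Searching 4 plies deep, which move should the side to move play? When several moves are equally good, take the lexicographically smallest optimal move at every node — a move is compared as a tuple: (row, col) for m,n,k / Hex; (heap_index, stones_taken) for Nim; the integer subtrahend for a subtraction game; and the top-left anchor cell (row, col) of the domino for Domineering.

p1 X@[...X./OXOXO]: (0,0)[X..X./OXOXO]+0 (0,1)[.X.X./OXOXO]+0 (0,2)[..XX./OXOXO]+1* (0,4)[...XX/OXOXO]+0
p2 O@[..XX./OXOXO]: (0,0)[O.XX./OXOXO]-1* (0,1)[.OXX./OXOXO]-1 (0,4)[..XXO/OXOXO]-1
p3 X@[O.XX./OXOXO]: (0,1)[OXXX./OXOXO]+1* (0,4)[O.XXX/OXOXO]+1
p4 O@[OXXX./OXOXO] terminal -1; root [...X./OXOXO] d4

X's best at [...X./OXOXO]: (0,2)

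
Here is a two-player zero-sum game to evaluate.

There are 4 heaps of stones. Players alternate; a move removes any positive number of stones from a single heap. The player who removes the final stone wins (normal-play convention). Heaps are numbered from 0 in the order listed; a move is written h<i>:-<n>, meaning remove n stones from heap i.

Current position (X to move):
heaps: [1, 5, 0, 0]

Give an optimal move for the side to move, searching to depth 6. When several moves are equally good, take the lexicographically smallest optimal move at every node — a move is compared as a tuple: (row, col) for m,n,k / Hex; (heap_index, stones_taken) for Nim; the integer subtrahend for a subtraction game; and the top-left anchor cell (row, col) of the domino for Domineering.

X's best at [(1,5,0,0)]: h1:-4

[(1,5,0,0)] X move#1: h0:-1:-1/(0,5,0,0), h1:-1:-1/(1,4,0,0), h1:-2:-1/(1,3,0,0), h1:-3:-1/(1,2,0,0), h1:-4:+1/(1,1,0,0)*, h1:-5:-1/(1,0,0,0)
[(1,1,0,0)] O move#2: h0:-1:-1/(0,1,0,0)*, h1:-1:-1/(1,0,0,0)
[(0,1,0,0)] X move#3: h1:-1:+1/(0,0,0,0)*
[(0,0,0,0)] end (terminal -1, O#4); searched (1,5,0,0) to 6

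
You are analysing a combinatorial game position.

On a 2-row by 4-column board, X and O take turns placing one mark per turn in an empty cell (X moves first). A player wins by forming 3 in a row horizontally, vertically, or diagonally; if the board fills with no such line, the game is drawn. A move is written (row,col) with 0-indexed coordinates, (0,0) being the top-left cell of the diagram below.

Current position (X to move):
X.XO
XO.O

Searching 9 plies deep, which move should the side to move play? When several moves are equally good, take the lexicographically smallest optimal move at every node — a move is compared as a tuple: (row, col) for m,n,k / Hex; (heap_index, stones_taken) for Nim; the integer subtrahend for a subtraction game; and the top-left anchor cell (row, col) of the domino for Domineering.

p1 X@[X.XO/XO.O]: (0,1)[XXXO/XO.O]+1* (1,2)[X.XO/XOXO]+0
p2 O@[XXXO/XO.O] terminal -1; root [X.XO/XO.O] d9

X's best at [X.XO/XO.O]: (0,1)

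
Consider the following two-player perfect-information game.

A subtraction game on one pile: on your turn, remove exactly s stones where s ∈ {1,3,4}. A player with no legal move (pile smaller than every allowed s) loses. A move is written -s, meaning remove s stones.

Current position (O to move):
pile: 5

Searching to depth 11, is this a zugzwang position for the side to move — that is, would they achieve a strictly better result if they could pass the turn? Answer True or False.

zugzwang(5, O) = False

p1 O@[5]: -1[4]-1 -3[2]+1* -4[1]-1
p2 X@[2]: -1[1]-1*
p3 O@[1]: -1[0]+1*
p4 X@[0] terminal -1; root [5] d11
if O skipped the turn, X would face:
~ p1 X@[5]: -1[4]-1 -3[2]+1* -4[1]-1
~ p2 O@[2]: -1[1]-1*
~ p3 X@[1]: -1[0]+1*
~ p4 O@[0] terminal -1; root [5] d11
compare (O): move=+1 vs pass=-1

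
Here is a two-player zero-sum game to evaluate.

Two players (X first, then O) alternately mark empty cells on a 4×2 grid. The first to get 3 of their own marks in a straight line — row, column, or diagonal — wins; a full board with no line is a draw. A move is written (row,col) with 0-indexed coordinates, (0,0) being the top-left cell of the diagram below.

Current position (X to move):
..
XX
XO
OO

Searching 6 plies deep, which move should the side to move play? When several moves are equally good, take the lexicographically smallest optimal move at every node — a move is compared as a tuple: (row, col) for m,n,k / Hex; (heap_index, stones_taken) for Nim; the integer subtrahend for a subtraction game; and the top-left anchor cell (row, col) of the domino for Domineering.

X's best at [../XX/XO/OO]: (0,0)

p1 X@[../XX/XO/OO]: (0,0)[X./XX/XO/OO]+1* (0,1)[.X/XX/XO/OO]+0
p2 O@[X./XX/XO/OO] terminal -1; root [../XX/XO/OO] d6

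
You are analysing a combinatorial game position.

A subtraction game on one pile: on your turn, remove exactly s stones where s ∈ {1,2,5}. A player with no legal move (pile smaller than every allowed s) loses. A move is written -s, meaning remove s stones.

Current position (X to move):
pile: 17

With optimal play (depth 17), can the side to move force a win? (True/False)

X winning at [17]: True

p1 X@[17]: -1[16]-1 -2[15]+1* -5[12]+1
p2 O@[15]: -1[14]-1* -2[13]-1 -5[10]-1
p3 X@[14]: -1[13]-1 -2[12]+1* -5[9]+1
p4 O@[12]: -1[11]-1* -2[10]-1 -5[7]-1
p5 X@[11]: -1[10]-1 -2[9]+1* -5[6]+1
p6 O@[9]: -1[8]-1* -2[7]-1 -5[4]-1
p7 X@[8]: -1[7]-1 -2[6]+1* -5[3]+1
p8 O@[6]: -1[5]-1* -2[4]-1 -5[1]-1
p9 X@[5]: -1[4]-1 -2[3]+1* -5[0]+1
p10 O@[3]: -1[2]-1* -2[1]-1
p11 X@[2]: -1[1]-1 -2[0]+1*
p12 O@[0] terminal -1; root [17] d17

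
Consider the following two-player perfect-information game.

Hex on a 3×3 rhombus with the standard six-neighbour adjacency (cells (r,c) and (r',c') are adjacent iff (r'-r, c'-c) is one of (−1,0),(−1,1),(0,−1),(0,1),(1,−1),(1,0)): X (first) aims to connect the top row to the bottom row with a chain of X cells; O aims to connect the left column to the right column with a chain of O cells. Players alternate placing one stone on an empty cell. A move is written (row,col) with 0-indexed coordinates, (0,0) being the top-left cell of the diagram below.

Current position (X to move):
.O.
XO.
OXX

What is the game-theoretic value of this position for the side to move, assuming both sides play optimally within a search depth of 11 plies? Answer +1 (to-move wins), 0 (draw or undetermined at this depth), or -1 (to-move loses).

ply 1, X at .O./XO./OXX | (0,0)=-1→XO./XO./OXX*; (0,2)=-1→.OX/XO./OXX; (1,2)=-1→.O./XOX/OXX
ply 2, O at XO./XO./OXX | (0,2)=+1→XOO/XO./OXX*; (1,2)=+1→XO./XOO/OXX
ply 3: XOO/XO./OXX is terminal -1 (X); from .O./XO./OXX depth 11

value(.O./XO./OXX, X) = -1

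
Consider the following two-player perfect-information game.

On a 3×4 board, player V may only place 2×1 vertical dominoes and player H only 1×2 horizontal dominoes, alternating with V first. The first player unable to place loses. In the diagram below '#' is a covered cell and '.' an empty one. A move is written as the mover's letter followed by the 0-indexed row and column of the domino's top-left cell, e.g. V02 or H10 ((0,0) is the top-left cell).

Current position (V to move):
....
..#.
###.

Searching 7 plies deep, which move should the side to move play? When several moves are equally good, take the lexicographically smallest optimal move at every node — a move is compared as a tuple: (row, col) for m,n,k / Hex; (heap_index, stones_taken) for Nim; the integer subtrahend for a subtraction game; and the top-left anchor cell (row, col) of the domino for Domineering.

ply 1, V at ..../..#./###. | V00=+1→#.../#.#./###.*; V01=+1→.#../.##./###.; V03=-1→...#/..##/###.; V13=-1→..../..##/####
ply 2, H at #.../#.#./###. | H01=-1→###./#.#./###.*; H02=-1→#.##/#.#./###.
ply 3, V at ###./#.#./###. | V03=+1→####/#.##/###.*; V13=+1→###./#.##/####
ply 4: ####/#.##/###. is terminal -1 (H); from ..../..#./###. depth 7

V's best at [..../..#./###.]: V00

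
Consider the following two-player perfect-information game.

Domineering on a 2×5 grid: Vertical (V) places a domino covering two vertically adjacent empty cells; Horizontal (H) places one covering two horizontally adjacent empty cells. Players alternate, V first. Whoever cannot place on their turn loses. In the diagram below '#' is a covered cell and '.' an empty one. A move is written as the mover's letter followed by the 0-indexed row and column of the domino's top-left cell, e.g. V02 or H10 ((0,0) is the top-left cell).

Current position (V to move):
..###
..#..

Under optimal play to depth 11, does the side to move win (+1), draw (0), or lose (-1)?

ply 1, V at ..###/..#.. | V00=+1→#.###/#.#..*; V01=+1→.####/.##..
ply 2, H at #.###/#.#.. | H13=-1→#.###/#.###*
ply 3, V at #.###/#.### | V01=+1→#####/#####*
ply 4: #####/##### is terminal -1 (H); from ..###/..#.. depth 11

value(..###/..#.., V) = +1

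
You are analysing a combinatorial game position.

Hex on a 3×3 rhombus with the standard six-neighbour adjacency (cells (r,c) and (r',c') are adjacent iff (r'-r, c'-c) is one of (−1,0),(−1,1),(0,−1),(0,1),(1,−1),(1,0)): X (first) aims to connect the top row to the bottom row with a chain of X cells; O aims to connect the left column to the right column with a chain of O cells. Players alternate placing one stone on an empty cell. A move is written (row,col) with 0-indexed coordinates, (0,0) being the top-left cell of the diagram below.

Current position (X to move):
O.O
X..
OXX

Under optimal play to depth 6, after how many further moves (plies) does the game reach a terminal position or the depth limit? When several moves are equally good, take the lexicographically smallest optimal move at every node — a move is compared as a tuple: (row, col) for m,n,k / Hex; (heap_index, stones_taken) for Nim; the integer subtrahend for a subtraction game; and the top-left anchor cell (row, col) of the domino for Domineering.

p1 X@[O.O/X../OXX]: (0,1)[OXO/X../OXX]-1* (1,1)[O.O/XX./OXX]-1 (1,2)[O.O/X.X/OXX]-1
p2 O@[OXO/X../OXX]: (1,1)[OXO/XO./OXX]+1* (1,2)[OXO/X.O/OXX]-1
p3 X@[OXO/XO./OXX] terminal -1; root [O.O/X../OXX] d6

PV length from [O.O/X../OXX]: 2 plies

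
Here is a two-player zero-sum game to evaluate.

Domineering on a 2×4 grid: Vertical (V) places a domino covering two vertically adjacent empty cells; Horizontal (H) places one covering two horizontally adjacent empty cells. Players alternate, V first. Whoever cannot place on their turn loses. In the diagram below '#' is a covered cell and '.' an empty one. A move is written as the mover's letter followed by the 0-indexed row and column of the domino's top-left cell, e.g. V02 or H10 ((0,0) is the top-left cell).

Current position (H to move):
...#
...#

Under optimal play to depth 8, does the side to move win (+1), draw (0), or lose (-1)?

[...#/...#] H move#1: H00:+1/##.#/...#*, H01:+1/.###/...#, H10:+1/...#/##.#, H11:+1/...#/.###
[##.#/...#] V move#2: V02:-1/####/..##*
[####/..##] H move#3: H10:+1/####/####*
[####/####] end (terminal -1, V#4); searched ...#/...# to 8

value(...#/...#, H) = +1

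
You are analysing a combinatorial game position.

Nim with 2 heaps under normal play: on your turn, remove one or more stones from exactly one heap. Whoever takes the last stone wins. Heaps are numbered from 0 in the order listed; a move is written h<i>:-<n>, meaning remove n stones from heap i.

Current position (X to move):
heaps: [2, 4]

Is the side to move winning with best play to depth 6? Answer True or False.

[(2,4)] X move#1: h0:-1:-1/(1,4), h0:-2:-1/(0,4), h1:-1:-1/(2,3), h1:-2:+1/(2,2)*, h1:-3:-1/(2,1), h1:-4:-1/(2,0)
[(2,2)] O move#2: h0:-1:-1/(1,2)*, h0:-2:-1/(0,2), h1:-1:-1/(2,1), h1:-2:-1/(2,0)
[(1,2)] X move#3: h0:-1:-1/(0,2), h1:-1:+1/(1,1)*, h1:-2:-1/(1,0)
[(1,1)] O move#4: h0:-1:-1/(0,1)*, h1:-1:-1/(1,0)
[(0,1)] X move#5: h1:-1:+1/(0,0)*
[(0,0)] end (terminal -1, O#6); searched (2,4) to 6

X winning at [(2,4)]: True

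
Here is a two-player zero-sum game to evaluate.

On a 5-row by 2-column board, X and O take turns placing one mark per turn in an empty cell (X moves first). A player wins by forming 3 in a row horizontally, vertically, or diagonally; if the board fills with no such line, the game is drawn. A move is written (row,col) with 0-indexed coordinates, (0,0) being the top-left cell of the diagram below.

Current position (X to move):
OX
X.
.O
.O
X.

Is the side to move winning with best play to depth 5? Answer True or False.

p1 X@[OX/X./.O/.O/X.]: (1,1)[OX/XX/.O/.O/X.]-1* (2,0)[OX/X./XO/.O/X.]-1 (3,0)[OX/X./.O/XO/X.]-1 (4,1)[OX/X./.O/.O/XX]-1
p2 O@[OX/XX/.O/.O/X.]: (2,0)[OX/XX/OO/.O/X.]+0 (3,0)[OX/XX/.O/OO/X.]+0 (4,1)[OX/XX/.O/.O/XO]+1*
p3 X@[OX/XX/.O/.O/XO] terminal -1; root [OX/X./.O/.O/X.] d5

X winning at [OX/X./.O/.O/X.]: False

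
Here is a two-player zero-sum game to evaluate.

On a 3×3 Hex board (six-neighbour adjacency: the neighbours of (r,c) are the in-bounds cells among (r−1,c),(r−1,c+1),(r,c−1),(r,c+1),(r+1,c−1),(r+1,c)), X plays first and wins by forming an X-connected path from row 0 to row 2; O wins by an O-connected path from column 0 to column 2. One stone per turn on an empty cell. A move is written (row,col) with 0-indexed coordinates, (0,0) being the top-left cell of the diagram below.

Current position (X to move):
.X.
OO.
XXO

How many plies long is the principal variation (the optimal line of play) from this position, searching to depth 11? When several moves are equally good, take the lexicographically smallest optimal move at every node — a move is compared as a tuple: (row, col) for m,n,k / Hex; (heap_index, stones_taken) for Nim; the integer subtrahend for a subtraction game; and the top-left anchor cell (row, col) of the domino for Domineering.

PV length from [.X./OO./XXO]: 2 plies

[.X./OO./XXO] X move#1: (0,0):-1/XX./OO./XXO*, (0,2):-1/.XX/OO./XXO, (1,2):-1/.X./OOX/XXO
[XX./OO./XXO] O move#2: (0,2):+1/XXO/OO./XXO*, (1,2):+1/XX./OOO/XXO
[XXO/OO./XXO] end (terminal -1, X#3); searched .X./OO./XXO to 11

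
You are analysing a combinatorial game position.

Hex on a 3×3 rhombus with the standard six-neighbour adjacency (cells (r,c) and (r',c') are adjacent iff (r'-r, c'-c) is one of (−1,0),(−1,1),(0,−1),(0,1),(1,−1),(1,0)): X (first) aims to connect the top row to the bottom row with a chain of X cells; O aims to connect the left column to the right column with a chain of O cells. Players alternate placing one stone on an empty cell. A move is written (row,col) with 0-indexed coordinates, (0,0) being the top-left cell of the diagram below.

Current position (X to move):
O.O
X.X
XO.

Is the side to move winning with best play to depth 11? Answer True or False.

X winning at [O.O/X.X/XO.]: True

ply 1, X at O.O/X.X/XO. | (0,1)=+1→OXO/X.X/XO.*; (1,1)=-1→O.O/XXX/XO.; (2,2)=-1→O.O/X.X/XOX
ply 2: OXO/X.X/XO. is terminal -1 (O); from O.O/X.X/XO. depth 11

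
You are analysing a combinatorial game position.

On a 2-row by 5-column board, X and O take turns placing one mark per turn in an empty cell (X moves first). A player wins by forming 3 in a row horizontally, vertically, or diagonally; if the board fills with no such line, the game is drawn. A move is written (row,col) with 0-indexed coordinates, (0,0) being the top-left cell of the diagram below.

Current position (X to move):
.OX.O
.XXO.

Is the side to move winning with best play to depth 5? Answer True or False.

ply 1, X at .OX.O/.XXO. | (0,0)=+0→XOX.O/.XXO.; (0,3)=+0→.OXXO/.XXO.; (1,0)=+1→.OX.O/XXXO.*; (1,4)=+0→.OX.O/.XXOX
ply 2: .OX.O/XXXO. is terminal -1 (O); from .OX.O/.XXO. depth 5

X winning at [.OX.O/.XXO.]: True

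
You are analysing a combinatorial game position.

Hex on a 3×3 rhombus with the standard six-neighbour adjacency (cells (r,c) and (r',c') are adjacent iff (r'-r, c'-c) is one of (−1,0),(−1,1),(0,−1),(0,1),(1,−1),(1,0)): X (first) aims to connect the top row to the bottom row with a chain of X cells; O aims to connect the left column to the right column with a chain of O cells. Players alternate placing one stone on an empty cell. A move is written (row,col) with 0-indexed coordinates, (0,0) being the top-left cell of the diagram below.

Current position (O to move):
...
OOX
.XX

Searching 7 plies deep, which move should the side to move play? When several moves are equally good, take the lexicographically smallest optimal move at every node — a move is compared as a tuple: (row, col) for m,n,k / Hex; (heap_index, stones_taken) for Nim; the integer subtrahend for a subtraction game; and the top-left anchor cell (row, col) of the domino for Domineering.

O's best at [.../OOX/.XX]: (0,2)

p1 O@[.../OOX/.XX]: (0,0)[O../OOX/.XX]-1 (0,1)[.O./OOX/.XX]-1 (0,2)[..O/OOX/.XX]+1* (2,0)[.../OOX/OXX]-1
p2 X@[..O/OOX/.XX] terminal -1; root [.../OOX/.XX] d7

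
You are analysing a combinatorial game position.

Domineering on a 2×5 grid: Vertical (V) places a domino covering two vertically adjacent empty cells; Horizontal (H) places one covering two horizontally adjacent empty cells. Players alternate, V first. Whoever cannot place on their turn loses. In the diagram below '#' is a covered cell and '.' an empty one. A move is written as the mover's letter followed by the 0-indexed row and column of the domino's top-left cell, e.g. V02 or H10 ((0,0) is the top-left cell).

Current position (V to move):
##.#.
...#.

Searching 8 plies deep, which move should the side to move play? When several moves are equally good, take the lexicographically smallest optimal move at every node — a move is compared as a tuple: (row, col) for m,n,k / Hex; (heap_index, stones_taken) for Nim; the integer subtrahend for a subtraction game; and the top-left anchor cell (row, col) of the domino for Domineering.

V's best at [##.#./...#.]: V02

p1 V@[##.#./...#.]: V02[####./..##.]+1* V04[##.##/...##]-1
p2 H@[####./..##.]: H10[####./####.]-1*
p3 V@[####./####.]: V04[#####/#####]+1*
p4 H@[#####/#####] terminal -1; root [##.#./...#.] d8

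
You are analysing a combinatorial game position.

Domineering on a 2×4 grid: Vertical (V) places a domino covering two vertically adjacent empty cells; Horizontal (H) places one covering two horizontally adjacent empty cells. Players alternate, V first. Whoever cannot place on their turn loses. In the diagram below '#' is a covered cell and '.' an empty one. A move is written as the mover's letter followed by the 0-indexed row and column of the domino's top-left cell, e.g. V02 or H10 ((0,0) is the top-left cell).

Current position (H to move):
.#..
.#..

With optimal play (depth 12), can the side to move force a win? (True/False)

H winning at [.#../.#..]: True

ply 1, H at .#../.#.. | H02=+1→.###/.#..*; H12=+1→.#../.###
ply 2, V at .###/.#.. | V00=-1→####/##..*
ply 3, H at ####/##.. | H12=+1→####/####*
ply 4: ####/#### is terminal -1 (V); from .#../.#.. depth 12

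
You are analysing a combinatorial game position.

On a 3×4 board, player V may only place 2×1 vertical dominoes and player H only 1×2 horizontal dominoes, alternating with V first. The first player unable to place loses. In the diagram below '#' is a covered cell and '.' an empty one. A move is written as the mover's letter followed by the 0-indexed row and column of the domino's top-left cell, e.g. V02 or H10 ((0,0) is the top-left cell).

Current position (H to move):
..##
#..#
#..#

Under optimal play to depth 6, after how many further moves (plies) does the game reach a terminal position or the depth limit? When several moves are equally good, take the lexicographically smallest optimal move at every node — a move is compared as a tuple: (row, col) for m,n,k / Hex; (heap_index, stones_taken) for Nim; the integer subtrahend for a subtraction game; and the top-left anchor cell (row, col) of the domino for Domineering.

PV length from [..##/#..#/#..#]: 1 ply

[..##/#..#/#..#] H move#1: H00:-1/####/#..#/#..#, H11:+1/..##/####/#..#*, H21:-1/..##/#..#/####
[..##/####/#..#] end (terminal -1, V#2); searched ..##/#..#/#..# to 6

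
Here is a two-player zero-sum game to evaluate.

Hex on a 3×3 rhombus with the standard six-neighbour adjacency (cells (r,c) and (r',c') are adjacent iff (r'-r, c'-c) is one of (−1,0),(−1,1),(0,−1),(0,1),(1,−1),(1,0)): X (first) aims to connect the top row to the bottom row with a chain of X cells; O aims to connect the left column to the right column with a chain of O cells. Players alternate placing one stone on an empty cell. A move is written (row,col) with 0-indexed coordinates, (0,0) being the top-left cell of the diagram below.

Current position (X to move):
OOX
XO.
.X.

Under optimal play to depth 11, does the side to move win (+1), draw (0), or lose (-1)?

value(OOX/XO./.X., X) = +1

[OOX/XO./.X.] X move#1: (1,2):+1/OOX/XOX/.X.*, (2,0):-1/OOX/XO./XX., (2,2):-1/OOX/XO./.XX
[OOX/XOX/.X.] end (terminal -1, O#2); searched OOX/XO./.X. to 11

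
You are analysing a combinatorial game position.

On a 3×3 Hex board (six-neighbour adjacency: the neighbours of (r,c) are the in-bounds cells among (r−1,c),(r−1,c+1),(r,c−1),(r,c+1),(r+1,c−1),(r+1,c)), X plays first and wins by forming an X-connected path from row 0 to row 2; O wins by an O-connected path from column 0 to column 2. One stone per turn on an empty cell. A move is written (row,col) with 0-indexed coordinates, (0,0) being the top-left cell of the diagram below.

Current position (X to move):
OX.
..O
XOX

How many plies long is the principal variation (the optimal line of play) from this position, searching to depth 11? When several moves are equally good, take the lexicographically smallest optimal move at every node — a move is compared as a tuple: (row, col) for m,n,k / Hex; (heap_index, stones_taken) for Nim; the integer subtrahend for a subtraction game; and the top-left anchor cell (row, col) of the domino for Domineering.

PV length from [OX./..O/XOX]: 3 plies

[OX./..O/XOX] X move#1: (0,2):+1/OXX/..O/XOX*, (1,0):+1/OX./X.O/XOX, (1,1):+1/OX./.XO/XOX
[OXX/..O/XOX] O move#2: (1,0):-1/OXX/O.O/XOX*, (1,1):-1/OXX/.OO/XOX
[OXX/O.O/XOX] X move#3: (1,1):+1/OXX/OXO/XOX*
[OXX/OXO/XOX] end (terminal -1, O#4); searched OX./..O/XOX to 11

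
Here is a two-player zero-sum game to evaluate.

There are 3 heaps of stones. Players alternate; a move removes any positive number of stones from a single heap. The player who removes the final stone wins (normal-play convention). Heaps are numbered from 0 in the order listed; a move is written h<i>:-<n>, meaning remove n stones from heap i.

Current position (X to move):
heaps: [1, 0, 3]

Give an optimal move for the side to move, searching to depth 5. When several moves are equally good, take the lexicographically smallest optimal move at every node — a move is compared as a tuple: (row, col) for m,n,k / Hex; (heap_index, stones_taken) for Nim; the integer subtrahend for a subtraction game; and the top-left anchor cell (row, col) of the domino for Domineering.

p1 X@[(1,0,3)]: h0:-1[(0,0,3)]-1 h2:-1[(1,0,2)]-1 h2:-2[(1,0,1)]+1* h2:-3[(1,0,0)]-1
p2 O@[(1,0,1)]: h0:-1[(0,0,1)]-1* h2:-1[(1,0,0)]-1
p3 X@[(0,0,1)]: h2:-1[(0,0,0)]+1*
p4 O@[(0,0,0)] terminal -1; root [(1,0,3)] d5

X's best at [(1,0,3)]: h2:-2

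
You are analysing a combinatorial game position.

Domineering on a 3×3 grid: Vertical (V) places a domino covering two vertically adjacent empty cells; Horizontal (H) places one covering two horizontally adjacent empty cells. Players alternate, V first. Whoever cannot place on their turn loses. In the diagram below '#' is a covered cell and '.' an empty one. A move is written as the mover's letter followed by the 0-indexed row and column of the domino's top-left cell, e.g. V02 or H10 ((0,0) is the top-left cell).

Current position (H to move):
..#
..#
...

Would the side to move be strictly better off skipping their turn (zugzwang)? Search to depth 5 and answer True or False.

zugzwang(..#/..#/..., H) = False

p1 H@[..#/..#/...]: H00[###/..#/...]-1 H10[..#/###/...]+1* H20[..#/..#/##.]-1 H21[..#/..#/.##]-1
p2 V@[..#/###/...] terminal -1; root [..#/..#/...] d5
pass branch (V moves first from the same position):
  | p1 V@[..#/..#/...]: V00[#.#/#.#/...]+1* V01[.##/.##/...]+1 V10[..#/#.#/#..]+1 V11[..#/.##/.#.]+1
  | p2 H@[#.#/#.#/...]: H20[#.#/#.#/##.]-1* H21[#.#/#.#/.##]-1
  | p3 V@[#.#/#.#/##.]: V01[###/###/##.]+1*
  | p4 H@[###/###/##.] terminal -1; root [..#/..#/...] d5
H moving scores +1; H passing scores -1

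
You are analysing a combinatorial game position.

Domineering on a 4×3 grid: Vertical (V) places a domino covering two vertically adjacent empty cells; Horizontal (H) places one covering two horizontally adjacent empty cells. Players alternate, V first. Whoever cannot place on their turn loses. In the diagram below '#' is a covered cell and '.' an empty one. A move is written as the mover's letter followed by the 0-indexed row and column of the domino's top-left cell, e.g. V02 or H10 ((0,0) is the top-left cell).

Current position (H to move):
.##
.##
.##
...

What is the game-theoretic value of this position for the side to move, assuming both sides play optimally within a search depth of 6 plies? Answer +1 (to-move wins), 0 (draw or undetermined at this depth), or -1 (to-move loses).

value(.##/.##/.##/..., H) = -1

ply 1, H at .##/.##/.##/... | H30=-1→.##/.##/.##/##.*; H31=-1→.##/.##/.##/.##
ply 2, V at .##/.##/.##/##. | V00=+1→###/###/.##/##.*; V10=+1→.##/###/###/##.
ply 3: ###/###/.##/##. is terminal -1 (H); from .##/.##/.##/... depth 6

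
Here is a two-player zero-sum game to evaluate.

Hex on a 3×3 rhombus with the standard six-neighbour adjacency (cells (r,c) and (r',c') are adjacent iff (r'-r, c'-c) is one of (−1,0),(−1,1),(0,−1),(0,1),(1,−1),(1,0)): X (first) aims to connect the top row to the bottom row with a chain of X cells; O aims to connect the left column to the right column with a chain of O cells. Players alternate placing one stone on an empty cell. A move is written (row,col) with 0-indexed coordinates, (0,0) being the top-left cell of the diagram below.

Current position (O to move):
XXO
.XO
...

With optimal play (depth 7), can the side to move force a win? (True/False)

ply 1, O at XXO/.XO/... | (1,0)=-1→XXO/OXO/...*; (2,0)=-1→XXO/.XO/O..; (2,1)=-1→XXO/.XO/.O.; (2,2)=-1→XXO/.XO/..O
ply 2, X at XXO/OXO/... | (2,0)=+1→XXO/OXO/X..*; (2,1)=+1→XXO/OXO/.X.; (2,2)=+1→XXO/OXO/..X
ply 3: XXO/OXO/X.. is terminal -1 (O); from XXO/.XO/... depth 7

O winning at [XXO/.XO/...]: False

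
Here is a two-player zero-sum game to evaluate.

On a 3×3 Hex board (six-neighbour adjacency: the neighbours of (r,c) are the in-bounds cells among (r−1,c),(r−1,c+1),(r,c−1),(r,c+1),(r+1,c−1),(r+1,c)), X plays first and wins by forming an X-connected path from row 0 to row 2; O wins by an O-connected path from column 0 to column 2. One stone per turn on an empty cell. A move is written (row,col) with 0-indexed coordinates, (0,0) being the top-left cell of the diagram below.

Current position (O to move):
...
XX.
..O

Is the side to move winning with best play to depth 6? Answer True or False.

ply 1, O at .../XX./..O | (0,0)=-1→O../XX./..O*; (0,1)=-1→.O./XX./..O; (0,2)=-1→..O/XX./..O; (1,2)=-1→.../XXO/..O; (2,0)=-1→.../XX./O.O; (2,1)=-1→.../XX./.OO
ply 2, X at O../XX./..O | (0,1)=+1→OX./XX./..O*; (0,2)=+1→O.X/XX./..O; (1,2)=+1→O../XXX/..O; (2,0)=+1→O../XX./X.O; (2,1)=+1→O../XX./.XO
ply 3, O at OX./XX./..O | (0,2)=-1→OXO/XX./..O*; (1,2)=-1→OX./XXO/..O; (2,0)=-1→OX./XX./O.O; (2,1)=-1→OX./XX./.OO
ply 4, X at OXO/XX./..O | (1,2)=+1→OXO/XXX/..O*; (2,0)=+1→OXO/XX./X.O; (2,1)=+1→OXO/XX./.XO
ply 5, O at OXO/XXX/..O | (2,0)=-1→OXO/XXX/O.O*; (2,1)=-1→OXO/XXX/.OO
ply 6, X at OXO/XXX/O.O | (2,1)=+1→OXO/XXX/OXO*
ply 7: OXO/XXX/OXO is terminal -1 (O); from .../XX./..O depth 6

O winning at [.../XX./..O]: False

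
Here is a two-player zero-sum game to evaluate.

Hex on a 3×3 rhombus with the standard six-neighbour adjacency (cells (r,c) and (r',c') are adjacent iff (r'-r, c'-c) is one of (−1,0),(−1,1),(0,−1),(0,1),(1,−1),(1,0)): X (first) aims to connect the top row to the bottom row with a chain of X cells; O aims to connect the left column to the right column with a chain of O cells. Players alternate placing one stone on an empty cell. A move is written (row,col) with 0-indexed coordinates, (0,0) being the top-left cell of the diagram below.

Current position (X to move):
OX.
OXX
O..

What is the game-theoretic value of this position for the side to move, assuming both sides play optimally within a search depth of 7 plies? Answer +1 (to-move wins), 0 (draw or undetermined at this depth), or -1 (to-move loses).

ply 1, X at OX./OXX/O.. | (0,2)=+1→OXX/OXX/O..*; (2,1)=+1→OX./OXX/OX.; (2,2)=+1→OX./OXX/O.X
ply 2, O at OXX/OXX/O.. | (2,1)=-1→OXX/OXX/OO.*; (2,2)=-1→OXX/OXX/O.O
ply 3, X at OXX/OXX/OO. | (2,2)=+1→OXX/OXX/OOX*
ply 4: OXX/OXX/OOX is terminal -1 (O); from OX./OXX/O.. depth 7

value(OX./OXX/O.., X) = +1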